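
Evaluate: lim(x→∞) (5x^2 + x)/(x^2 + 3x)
This is an ∞/∞ indeterminate form.

Apply L'Hôpital's rule: differentiate numerator and denominator separately.
  f(x) = 5·x^2 + x   ⇒   f'(x) = 10·x + 1
  g(x) = x^2 + 3·x   ⇒   g'(x) = 2·x + 3
  lim(x→∞) f'(x)/g'(x) = lim(x→∞) (10·x + 1)/(2·x + 3)
  = 5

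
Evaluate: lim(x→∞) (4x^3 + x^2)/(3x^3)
This is an ∞/∞ indeterminate form.

Apply L'Hôpital's rule: differentiate numerator and denominator separately.
  f(x) = 4·x^3 + x^2   ⇒   f'(x) = 12·x^2 + 2·x
  g(x) = 3·x^3   ⇒   g'(x) = 9·x^2
  lim(x→∞) f'(x)/g'(x) = lim(x→∞) (12·x^2 + 2·x)/(9·x^2)
  = 4/3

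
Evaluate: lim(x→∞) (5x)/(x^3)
This is an ∞/∞ indeterminate form.

Apply L'Hôpital's rule: differentiate numerator and denominator separately.
  f(x) = 5·x   ⇒   f'(x) = 5
  g(x) = x^3   ⇒   g'(x) = 3·x^2
  lim(x→∞) f'(x)/g'(x) = lim(x→∞) (5)/(3·x^2)
  = 0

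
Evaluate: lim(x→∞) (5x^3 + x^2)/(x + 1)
This is an ∞/∞ indeterminate form.

Apply L'Hôpital's rule: differentiate numerator and denominator separately.
  f(x) = 5·x^3 + x^2   ⇒   f'(x) = 15·x^2 + 2·x
  g(x) = x + 1   ⇒   g'(x) = 1
  lim(x→∞) f'(x)/g'(x) = lim(x→∞) (15·x^2 + 2·x)/(1)
  = ∞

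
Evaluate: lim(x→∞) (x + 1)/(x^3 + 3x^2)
This is an ∞/∞ indeterminate form.

Apply L'Hôpital's rule: differentiate numerator and denominator separately.
  f(x) = x + 1   ⇒   f'(x) = 1
  g(x) = x^3 + 3·x^2   ⇒   g'(x) = 3·x^2 + 6·x
  lim(x→∞) f'(x)/g'(x) = lim(x→∞) (1)/(3·x^2 + 6·x)
  = 0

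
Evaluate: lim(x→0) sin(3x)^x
This is an exponential indeterminate form.

For exponential indeterminate forms, take the natural log:
  Let L = lim(x→0) sin(3x)^x
  Then ln(L) = lim(x→0) [exponent × ln(base)]
  Evaluate using L'Hôpital or standard limits, then exponentiate.
  L = 1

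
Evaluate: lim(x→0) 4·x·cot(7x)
This is a 0·∞ indeterminate form.

Rewrite 0·∞ as a quotient (0/0 or ∞/∞ form), then apply L'Hôpital's rule:
  lim(x→0) 4·x·cot(7x) = 4/7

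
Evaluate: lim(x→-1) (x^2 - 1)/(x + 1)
This is a standard limit.

Factor or rationalize the expression:
  lim(x→-1) (x^2 - 1)/(x + 1) = -2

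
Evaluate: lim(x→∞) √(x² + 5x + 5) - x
This is an ∞-∞ indeterminate form.

Combine fractions or rationalize to convert ∞-∞ to 0/0 form:
  lim(x→∞) √(x² + 5x + 5) - x = 5/2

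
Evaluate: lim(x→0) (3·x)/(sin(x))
This is a 0/0 indeterminate form.

Apply L'Hôpital's rule: differentiate numerator and denominator separately.
  f(x) = 3·x   ⇒   f'(x) = 3
  g(x) = sin(x)   ⇒   g'(x) = cos(x)
  lim(x→0) f'(x)/g'(x) = lim(x→0) (3)/(cos(x))
  = 3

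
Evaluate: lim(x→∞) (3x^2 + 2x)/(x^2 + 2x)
This is an ∞/∞ indeterminate form.

Apply L'Hôpital's rule: differentiate numerator and denominator separately.
  f(x) = 3·x^2 + 2·x   ⇒   f'(x) = 6·x + 2
  g(x) = x^2 + 2·x   ⇒   g'(x) = 2·x + 2
  lim(x→∞) f'(x)/g'(x) = lim(x→∞) (6·x + 2)/(2·x + 2)
  = 3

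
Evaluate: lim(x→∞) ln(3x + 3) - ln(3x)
This is an ∞-∞ indeterminate form.

Combine fractions or rationalize to convert ∞-∞ to 0/0 form:
  lim(x→∞) ln(3x + 3) - ln(3x) = 0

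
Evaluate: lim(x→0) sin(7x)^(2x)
This is an exponential indeterminate form.

For exponential indeterminate forms, take the natural log:
  Let L = lim(x→0) sin(7x)^(2x)
  Then ln(L) = lim(x→0) [exponent × ln(base)]
  Evaluate using L'Hôpital or standard limits, then exponentiate.
  L = 1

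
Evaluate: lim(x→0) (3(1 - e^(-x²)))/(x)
This is a 0/0 indeterminate form.

Apply L'Hôpital's rule: differentiate numerator and denominator separately.
  f(x) = 3 - 3·e^(-x^2)   ⇒   f'(x) = 6·x·e^(-x^2)
  g(x) = x   ⇒   g'(x) = 1
  lim(x→0) f'(x)/g'(x) = lim(x→0) (6·x·e^(-x^2))/(1)
  = 0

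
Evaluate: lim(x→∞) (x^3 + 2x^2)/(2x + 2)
This is an ∞/∞ indeterminate form.

Apply L'Hôpital's rule: differentiate numerator and denominator separately.
  f(x) = x^3 + 2·x^2   ⇒   f'(x) = 3·x^2 + 4·x
  g(x) = 2·x + 2   ⇒   g'(x) = 2
  lim(x→∞) f'(x)/g'(x) = lim(x→∞) (3·x^2 + 4·x)/(2)
  = ∞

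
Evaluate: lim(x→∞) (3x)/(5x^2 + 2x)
This is an ∞/∞ indeterminate form.

Apply L'Hôpital's rule: differentiate numerator and denominator separately.
  f(x) = 3·x   ⇒   f'(x) = 3
  g(x) = 5·x^2 + 2·x   ⇒   g'(x) = 10·x + 2
  lim(x→∞) f'(x)/g'(x) = lim(x→∞) (3)/(10·x + 2)
  = 0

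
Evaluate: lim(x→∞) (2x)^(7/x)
This is an exponential indeterminate form.

For exponential indeterminate forms, take the natural log:
  Let L = lim(x→∞) (2x)^(7/x)
  Then ln(L) = lim(x→∞) [exponent × ln(base)]
  Evaluate using L'Hôpital or standard limits, then exponentiate.
  L = 1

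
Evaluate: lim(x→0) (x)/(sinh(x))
This is a 0/0 indeterminate form.

Apply L'Hôpital's rule: differentiate numerator and denominator separately.
  f(x) = x   ⇒   f'(x) = 1
  g(x) = sinh(x)   ⇒   g'(x) = cosh(x)
  lim(x→0) f'(x)/g'(x) = lim(x→0) (1)/(cosh(x))
  = 1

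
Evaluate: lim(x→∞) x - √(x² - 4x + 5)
This is an ∞-∞ indeterminate form.

Combine fractions or rationalize to convert ∞-∞ to 0/0 form:
  lim(x→∞) x - √(x² - 4x + 5) = 2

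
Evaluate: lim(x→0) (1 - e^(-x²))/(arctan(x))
This is a 0/0 indeterminate form.

Apply L'Hôpital's rule: differentiate numerator and denominator separately.
  f(x) = 1 - e^(-x^2)   ⇒   f'(x) = 2·x·e^(-x^2)
  g(x) = atan(x)   ⇒   g'(x) = 1/(x^2 + 1)
  lim(x→0) f'(x)/g'(x) = lim(x→0) (2·x·e^(-x^2))/(1/(x^2 + 1))
  = 0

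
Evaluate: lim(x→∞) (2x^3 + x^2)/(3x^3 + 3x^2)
This is an ∞/∞ indeterminate form.

Apply L'Hôpital's rule: differentiate numerator and denominator separately.
  f(x) = 2·x^3 + x^2   ⇒   f'(x) = 6·x^2 + 2·x
  g(x) = 3·x^3 + 3·x^2   ⇒   g'(x) = 9·x^2 + 6·x
  lim(x→∞) f'(x)/g'(x) = lim(x→∞) (6·x^2 + 2·x)/(9·x^2 + 6·x)
  = 2/3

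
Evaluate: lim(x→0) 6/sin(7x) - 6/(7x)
This is an ∞-∞ indeterminate form.

Combine fractions or rationalize to convert ∞-∞ to 0/0 form:
  lim(x→0) 6/sin(7x) - 6/(7x) = 0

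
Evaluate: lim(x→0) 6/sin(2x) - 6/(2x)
This is an ∞-∞ indeterminate form.

Combine fractions or rationalize to convert ∞-∞ to 0/0 form:
  lim(x→0) 6/sin(2x) - 6/(2x) = 0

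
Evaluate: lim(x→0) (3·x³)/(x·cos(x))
This is a 0/0 indeterminate form.

Apply L'Hôpital's rule: differentiate numerator and denominator separately.
  f(x) = 3·x^3   ⇒   f'(x) = 9·x^2
  g(x) = x·cos(x)   ⇒   g'(x) = -x·sin(x) + cos(x)
  lim(x→0) f'(x)/g'(x) = lim(x→0) (9·x^2)/(-x·sin(x) + cos(x))
  = 0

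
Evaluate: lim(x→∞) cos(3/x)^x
This is an exponential indeterminate form.

For exponential indeterminate forms, take the natural log:
  Let L = lim(x→∞) cos(3/x)^x
  Then ln(L) = lim(x→∞) [exponent × ln(base)]
  Evaluate using L'Hôpital or standard limits, then exponentiate.
  L = 1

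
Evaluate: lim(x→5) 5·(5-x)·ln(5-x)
This is a 0·∞ indeterminate form.

Rewrite 0·∞ as a quotient (0/0 or ∞/∞ form), then apply L'Hôpital's rule:
  lim(x→5) 5·(5-x)·ln(5-x) = 0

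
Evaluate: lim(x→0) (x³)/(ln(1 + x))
This is a 0/0 indeterminate form.

Apply L'Hôpital's rule: differentiate numerator and denominator separately.
  f(x) = x^3   ⇒   f'(x) = 3·x^2
  g(x) = ln(x + 1)   ⇒   g'(x) = 1/(x + 1)
  lim(x→0) f'(x)/g'(x) = lim(x→0) (3·x^2)/(1/(x + 1))
  = 0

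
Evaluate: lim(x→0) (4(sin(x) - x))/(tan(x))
This is a 0/0 indeterminate form.

Apply L'Hôpital's rule: differentiate numerator and denominator separately.
  f(x) = -4·x + 4·sin(x)   ⇒   f'(x) = 4·cos(x) - 4
  g(x) = tan(x)   ⇒   g'(x) = tan(x)^2 + 1
  lim(x→0) f'(x)/g'(x) = lim(x→0) (4·cos(x) - 4)/(tan(x)^2 + 1)
  = 0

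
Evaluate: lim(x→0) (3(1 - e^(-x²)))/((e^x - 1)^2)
This is a 0/0 indeterminate form.

Apply L'Hôpital's rule: differentiate numerator and denominator separately.
  f(x) = 3 - 3·e^(-x^2)   ⇒   f'(x) = 6·x·e^(-x^2)
  g(x) = (e^(x) - 1)^2   ⇒   g'(x) = 2·(e^(x) - 1)·e^(x)
  lim(x→0) f'(x)/g'(x) = lim(x→0) (6·x·e^(-x^2))/(2·(e^(x) - 1)·e^(x))
  = 3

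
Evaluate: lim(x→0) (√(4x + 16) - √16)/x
This is a standard limit.

Factor or rationalize the expression:
  lim(x→0) (√(4x + 16) - √16)/x = 1/2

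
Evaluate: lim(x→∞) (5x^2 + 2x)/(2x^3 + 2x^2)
This is an ∞/∞ indeterminate form.

Apply L'Hôpital's rule: differentiate numerator and denominator separately.
  f(x) = 5·x^2 + 2·x   ⇒   f'(x) = 10·x + 2
  g(x) = 2·x^3 + 2·x^2   ⇒   g'(x) = 6·x^2 + 4·x
  lim(x→∞) f'(x)/g'(x) = lim(x→∞) (10·x + 2)/(6·x^2 + 4·x)
  = 0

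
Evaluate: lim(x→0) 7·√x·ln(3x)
This is a 0·∞ indeterminate form.

Rewrite 0·∞ as a quotient (0/0 or ∞/∞ form), then apply L'Hôpital's rule:
  lim(x→0) 7·√x·ln(3x) = 0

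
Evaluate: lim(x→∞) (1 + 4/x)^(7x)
This is an exponential indeterminate form.

For exponential indeterminate forms, take the natural log:
  Let L = lim(x→∞) (1 + 4/x)^(7x)
  Then ln(L) = lim(x→∞) [exponent × ln(base)]
  Evaluate using L'Hôpital or standard limits, then exponentiate.
  L = e^(28)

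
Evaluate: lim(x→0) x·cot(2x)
This is a 0·∞ indeterminate form.

Rewrite 0·∞ as a quotient (0/0 or ∞/∞ form), then apply L'Hôpital's rule:
  lim(x→0) x·cot(2x) = 1/2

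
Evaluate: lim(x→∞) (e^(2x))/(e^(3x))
This is an ∞/∞ indeterminate form.

Apply L'Hôpital's rule: differentiate numerator and denominator separately.
  f(x) = e^(2·x)   ⇒   f'(x) = 2·e^(2·x)
  g(x) = e^(3·x)   ⇒   g'(x) = 3·e^(3·x)
  lim(x→∞) f'(x)/g'(x) = lim(x→∞) (2·e^(2·x))/(3·e^(3·x))
  = 0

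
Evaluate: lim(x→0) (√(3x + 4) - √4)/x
This is a standard limit.

Factor or rationalize the expression:
  lim(x→0) (√(3x + 4) - √4)/x = 3/4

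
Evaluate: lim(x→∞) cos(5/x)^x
This is an exponential indeterminate form.

For exponential indeterminate forms, take the natural log:
  Let L = lim(x→∞) cos(5/x)^x
  Then ln(L) = lim(x→∞) [exponent × ln(base)]
  Evaluate using L'Hôpital or standard limits, then exponentiate.
  L = 1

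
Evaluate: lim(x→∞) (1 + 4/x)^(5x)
This is an exponential indeterminate form.

For exponential indeterminate forms, take the natural log:
  Let L = lim(x→∞) (1 + 4/x)^(5x)
  Then ln(L) = lim(x→∞) [exponent × ln(base)]
  Evaluate using L'Hôpital or standard limits, then exponentiate.
  L = e^(20)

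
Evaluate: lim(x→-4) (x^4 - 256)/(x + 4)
This is a standard limit.

Factor or rationalize the expression:
  lim(x→-4) (x^4 - 256)/(x + 4) = -256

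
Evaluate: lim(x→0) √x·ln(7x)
This is a 0·∞ indeterminate form.

Rewrite 0·∞ as a quotient (0/0 or ∞/∞ form), then apply L'Hôpital's rule:
  lim(x→0) √x·ln(7x) = 0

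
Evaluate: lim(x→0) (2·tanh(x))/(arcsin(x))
This is a 0/0 indeterminate form.

Apply L'Hôpital's rule: differentiate numerator and denominator separately.
  f(x) = 2·tanh(x)   ⇒   f'(x) = 2 - 2·tanh(x)^2
  g(x) = asin(x)   ⇒   g'(x) = 1/sqrt(1 - x^2)
  lim(x→0) f'(x)/g'(x) = lim(x→0) (2 - 2·tanh(x)^2)/(1/sqrt(1 - x^2))
  = 2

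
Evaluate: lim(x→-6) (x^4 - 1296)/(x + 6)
This is a standard limit.

Factor or rationalize the expression:
  lim(x→-6) (x^4 - 1296)/(x + 6) = -864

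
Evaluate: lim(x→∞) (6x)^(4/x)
This is an exponential indeterminate form.

For exponential indeterminate forms, take the natural log:
  Let L = lim(x→∞) (6x)^(4/x)
  Then ln(L) = lim(x→∞) [exponent × ln(base)]
  Evaluate using L'Hôpital or standard limits, then exponentiate.
  L = 1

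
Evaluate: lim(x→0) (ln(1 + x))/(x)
This is a 0/0 indeterminate form.

Apply L'Hôpital's rule: differentiate numerator and denominator separately.
  f(x) = ln(x + 1)   ⇒   f'(x) = 1/(x + 1)
  g(x) = x   ⇒   g'(x) = 1
  lim(x→0) f'(x)/g'(x) = lim(x→0) (1/(x + 1))/(1)
  = 1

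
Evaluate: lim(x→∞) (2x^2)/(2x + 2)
This is an ∞/∞ indeterminate form.

Apply L'Hôpital's rule: differentiate numerator and denominator separately.
  f(x) = 2·x^2   ⇒   f'(x) = 4·x
  g(x) = 2·x + 2   ⇒   g'(x) = 2
  lim(x→∞) f'(x)/g'(x) = lim(x→∞) (4·x)/(2)
  = ∞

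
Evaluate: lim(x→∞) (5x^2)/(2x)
This is an ∞/∞ indeterminate form.

Apply L'Hôpital's rule: differentiate numerator and denominator separately.
  f(x) = 5·x^2   ⇒   f'(x) = 10·x
  g(x) = 2·x   ⇒   g'(x) = 2
  lim(x→∞) f'(x)/g'(x) = lim(x→∞) (10·x)/(2)
  = ∞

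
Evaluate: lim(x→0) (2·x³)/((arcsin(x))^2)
This is a 0/0 indeterminate form.

Apply L'Hôpital's rule: differentiate numerator and denominator separately.
  f(x) = 2·x^3   ⇒   f'(x) = 6·x^2
  g(x) = asin(x)^2   ⇒   g'(x) = 2·asin(x)/sqrt(1 - x^2)
  lim(x→0) f'(x)/g'(x) = lim(x→0) (6·x^2)/(2·asin(x)/sqrt(1 - x^2))
  = 0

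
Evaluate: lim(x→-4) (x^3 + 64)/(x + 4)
This is a standard limit.

Factor or rationalize the expression:
  lim(x→-4) (x^3 + 64)/(x + 4) = 48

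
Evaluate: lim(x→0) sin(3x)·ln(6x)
This is a 0·∞ indeterminate form.

Rewrite 0·∞ as a quotient (0/0 or ∞/∞ form), then apply L'Hôpital's rule:
  lim(x→0) sin(3x)·ln(6x) = 0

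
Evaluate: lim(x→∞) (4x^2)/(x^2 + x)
This is an ∞/∞ indeterminate form.

Apply L'Hôpital's rule: differentiate numerator and denominator separately.
  f(x) = 4·x^2   ⇒   f'(x) = 8·x
  g(x) = x^2 + x   ⇒   g'(x) = 2·x + 1
  lim(x→∞) f'(x)/g'(x) = lim(x→∞) (8·x)/(2·x + 1)
  = 4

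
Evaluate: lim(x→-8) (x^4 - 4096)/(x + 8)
This is a standard limit.

Factor or rationalize the expression:
  lim(x→-8) (x^4 - 4096)/(x + 8) = -2048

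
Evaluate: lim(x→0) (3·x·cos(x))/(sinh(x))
This is a 0/0 indeterminate form.

Apply L'Hôpital's rule: differentiate numerator and denominator separately.
  f(x) = 3·x·cos(x)   ⇒   f'(x) = -3·x·sin(x) + 3·cos(x)
  g(x) = sinh(x)   ⇒   g'(x) = cosh(x)
  lim(x→0) f'(x)/g'(x) = lim(x→0) (-3·x·sin(x) + 3·cos(x))/(cosh(x))
  = 3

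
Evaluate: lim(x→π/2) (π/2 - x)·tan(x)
This is a 0·∞ indeterminate form.

Rewrite 0·∞ as a quotient (0/0 or ∞/∞ form), then apply L'Hôpital's rule:
  lim(x→π/2) (π/2 - x)·tan(x) = 1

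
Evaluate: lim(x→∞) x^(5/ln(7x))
This is an exponential indeterminate form.

For exponential indeterminate forms, take the natural log:
  Let L = lim(x→∞) x^(5/ln(7x))
  Then ln(L) = lim(x→∞) [exponent × ln(base)]
  Evaluate using L'Hôpital or standard limits, then exponentiate.
  L = e^(5)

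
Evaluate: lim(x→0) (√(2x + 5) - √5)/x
This is a standard limit.

Factor or rationalize the expression:
  lim(x→0) (√(2x + 5) - √5)/x = sqrt(5)/5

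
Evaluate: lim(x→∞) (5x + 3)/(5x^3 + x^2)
This is an ∞/∞ indeterminate form.

Apply L'Hôpital's rule: differentiate numerator and denominator separately.
  f(x) = 5·x + 3   ⇒   f'(x) = 5
  g(x) = 5·x^3 + x^2   ⇒   g'(x) = 15·x^2 + 2·x
  lim(x→∞) f'(x)/g'(x) = lim(x→∞) (5)/(15·x^2 + 2·x)
  = 0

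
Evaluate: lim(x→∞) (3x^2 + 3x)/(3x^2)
This is an ∞/∞ indeterminate form.

Apply L'Hôpital's rule: differentiate numerator and denominator separately.
  f(x) = 3·x^2 + 3·x   ⇒   f'(x) = 6·x + 3
  g(x) = 3·x^2   ⇒   g'(x) = 6·x
  lim(x→∞) f'(x)/g'(x) = lim(x→∞) (6·x + 3)/(6·x)
  = 1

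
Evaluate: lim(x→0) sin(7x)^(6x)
This is an exponential indeterminate form.

For exponential indeterminate forms, take the natural log:
  Let L = lim(x→0) sin(7x)^(6x)
  Then ln(L) = lim(x→0) [exponent × ln(base)]
  Evaluate using L'Hôpital or standard limits, then exponentiate.
  L = 1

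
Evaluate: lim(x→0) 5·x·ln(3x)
This is a 0·∞ indeterminate form.

Rewrite 0·∞ as a quotient (0/0 or ∞/∞ form), then apply L'Hôpital's rule:
  lim(x→0) 5·x·ln(3x) = 0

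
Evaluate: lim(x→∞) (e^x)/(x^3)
This is an ∞/∞ indeterminate form.

Apply L'Hôpital's rule: differentiate numerator and denominator separately.
  f(x) = e^(x)   ⇒   f'(x) = e^(x)
  g(x) = x^3   ⇒   g'(x) = 3·x^2
  lim(x→∞) f'(x)/g'(x) = lim(x→∞) (e^(x))/(3·x^2)
  = ∞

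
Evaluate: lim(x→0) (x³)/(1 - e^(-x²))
This is a 0/0 indeterminate form.

Apply L'Hôpital's rule: differentiate numerator and denominator separately.
  f(x) = x^3   ⇒   f'(x) = 3·x^2
  g(x) = 1 - e^(-x^2)   ⇒   g'(x) = 2·x·e^(-x^2)
  lim(x→0) f'(x)/g'(x) = lim(x→0) (3·x^2)/(2·x·e^(-x^2))
  = 0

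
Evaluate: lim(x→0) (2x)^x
This is an exponential indeterminate form.

For exponential indeterminate forms, take the natural log:
  Let L = lim(x→0) (2x)^x
  Then ln(L) = lim(x→0) [exponent × ln(base)]
  Evaluate using L'Hôpital or standard limits, then exponentiate.
  L = 1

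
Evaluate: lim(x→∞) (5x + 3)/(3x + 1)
This is an ∞/∞ indeterminate form.

Apply L'Hôpital's rule: differentiate numerator and denominator separately.
  f(x) = 5·x + 3   ⇒   f'(x) = 5
  g(x) = 3·x + 1   ⇒   g'(x) = 3
  lim(x→∞) f'(x)/g'(x) = lim(x→∞) (5)/(3)
  = 5/3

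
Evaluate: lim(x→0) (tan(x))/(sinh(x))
This is a 0/0 indeterminate form.

Apply L'Hôpital's rule: differentiate numerator and denominator separately.
  f(x) = tan(x)   ⇒   f'(x) = tan(x)^2 + 1
  g(x) = sinh(x)   ⇒   g'(x) = cosh(x)
  lim(x→0) f'(x)/g'(x) = lim(x→0) (tan(x)^2 + 1)/(cosh(x))
  = 1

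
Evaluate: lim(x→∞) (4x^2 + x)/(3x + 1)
This is an ∞/∞ indeterminate form.

Apply L'Hôpital's rule: differentiate numerator and denominator separately.
  f(x) = 4·x^2 + x   ⇒   f'(x) = 8·x + 1
  g(x) = 3·x + 1   ⇒   g'(x) = 3
  lim(x→∞) f'(x)/g'(x) = lim(x→∞) (8·x + 1)/(3)
  = ∞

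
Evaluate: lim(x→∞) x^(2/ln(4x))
This is an exponential indeterminate form.

For exponential indeterminate forms, take the natural log:
  Let L = lim(x→∞) x^(2/ln(4x))
  Then ln(L) = lim(x→∞) [exponent × ln(base)]
  Evaluate using L'Hôpital or standard limits, then exponentiate.
  L = e²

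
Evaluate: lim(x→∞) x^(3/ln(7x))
This is an exponential indeterminate form.

For exponential indeterminate forms, take the natural log:
  Let L = lim(x→∞) x^(3/ln(7x))
  Then ln(L) = lim(x→∞) [exponent × ln(base)]
  Evaluate using L'Hôpital or standard limits, then exponentiate.
  L = e^(3)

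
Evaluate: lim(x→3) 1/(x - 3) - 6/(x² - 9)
This is an ∞-∞ indeterminate form.

Combine fractions or rationalize to convert ∞-∞ to 0/0 form:
  lim(x→3) 1/(x - 3) - 6/(x² - 9) = 1/6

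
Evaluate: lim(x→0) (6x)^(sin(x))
This is an exponential indeterminate form.

For exponential indeterminate forms, take the natural log:
  Let L = lim(x→0) (6x)^(sin(x))
  Then ln(L) = lim(x→0) [exponent × ln(base)]
  Evaluate using L'Hôpital or standard limits, then exponentiate.
  L = 1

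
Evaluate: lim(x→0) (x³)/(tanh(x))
This is a 0/0 indeterminate form.

Apply L'Hôpital's rule: differentiate numerator and denominator separately.
  f(x) = x^3   ⇒   f'(x) = 3·x^2
  g(x) = tanh(x)   ⇒   g'(x) = 1 - tanh(x)^2
  lim(x→0) f'(x)/g'(x) = lim(x→0) (3·x^2)/(1 - tanh(x)^2)
  = 0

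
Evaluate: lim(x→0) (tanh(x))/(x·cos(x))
This is a 0/0 indeterminate form.

Apply L'Hôpital's rule: differentiate numerator and denominator separately.
  f(x) = tanh(x)   ⇒   f'(x) = 1 - tanh(x)^2
  g(x) = x·cos(x)   ⇒   g'(x) = -x·sin(x) + cos(x)
  lim(x→0) f'(x)/g'(x) = lim(x→0) (1 - tanh(x)^2)/(-x·sin(x) + cos(x))
  = 1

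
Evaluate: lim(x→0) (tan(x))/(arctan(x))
This is a 0/0 indeterminate form.

Apply L'Hôpital's rule: differentiate numerator and denominator separately.
  f(x) = tan(x)   ⇒   f'(x) = tan(x)^2 + 1
  g(x) = atan(x)   ⇒   g'(x) = 1/(x^2 + 1)
  lim(x→0) f'(x)/g'(x) = lim(x→0) (tan(x)^2 + 1)/(1/(x^2 + 1))
  = 1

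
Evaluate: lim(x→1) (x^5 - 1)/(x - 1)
This is a standard limit.

Factor or rationalize the expression:
  lim(x→1) (x^5 - 1)/(x - 1) = 5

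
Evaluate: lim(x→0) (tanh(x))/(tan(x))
This is a 0/0 indeterminate form.

Apply L'Hôpital's rule: differentiate numerator and denominator separately.
  f(x) = tanh(x)   ⇒   f'(x) = 1 - tanh(x)^2
  g(x) = tan(x)   ⇒   g'(x) = tan(x)^2 + 1
  lim(x→0) f'(x)/g'(x) = lim(x→0) (1 - tanh(x)^2)/(tan(x)^2 + 1)
  = 1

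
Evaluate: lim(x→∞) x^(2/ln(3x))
This is an exponential indeterminate form.

For exponential indeterminate forms, take the natural log:
  Let L = lim(x→∞) x^(2/ln(3x))
  Then ln(L) = lim(x→∞) [exponent × ln(base)]
  Evaluate using L'Hôpital or standard limits, then exponentiate.
  L = e²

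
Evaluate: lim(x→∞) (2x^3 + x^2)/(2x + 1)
This is an ∞/∞ indeterminate form.

Apply L'Hôpital's rule: differentiate numerator and denominator separately.
  f(x) = 2·x^3 + x^2   ⇒   f'(x) = 6·x^2 + 2·x
  g(x) = 2·x + 1   ⇒   g'(x) = 2
  lim(x→∞) f'(x)/g'(x) = lim(x→∞) (6·x^2 + 2·x)/(2)
  = ∞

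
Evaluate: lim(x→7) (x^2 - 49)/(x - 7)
This is a standard limit.

Factor or rationalize the expression:
  lim(x→7) (x^2 - 49)/(x - 7) = 14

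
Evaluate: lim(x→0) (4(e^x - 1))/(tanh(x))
This is a 0/0 indeterminate form.

Apply L'Hôpital's rule: differentiate numerator and denominator separately.
  f(x) = 4·e^(x) - 4   ⇒   f'(x) = 4·e^(x)
  g(x) = tanh(x)   ⇒   g'(x) = 1 - tanh(x)^2
  lim(x→0) f'(x)/g'(x) = lim(x→0) (4·e^(x))/(1 - tanh(x)^2)
  = 4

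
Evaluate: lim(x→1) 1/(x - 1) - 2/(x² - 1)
This is an ∞-∞ indeterminate form.

Combine fractions or rationalize to convert ∞-∞ to 0/0 form:
  lim(x→1) 1/(x - 1) - 2/(x² - 1) = 1/2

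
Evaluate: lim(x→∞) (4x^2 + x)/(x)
This is an ∞/∞ indeterminate form.

Apply L'Hôpital's rule: differentiate numerator and denominator separately.
  f(x) = 4·x^2 + x   ⇒   f'(x) = 8·x + 1
  g(x) = x   ⇒   g'(x) = 1
  lim(x→∞) f'(x)/g'(x) = lim(x→∞) (8·x + 1)/(1)
  = ∞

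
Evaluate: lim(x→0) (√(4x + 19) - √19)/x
This is a standard limit.

Factor or rationalize the expression:
  lim(x→0) (√(4x + 19) - √19)/x = 2·sqrt(19)/19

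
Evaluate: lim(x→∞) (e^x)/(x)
This is an ∞/∞ indeterminate form.

Apply L'Hôpital's rule: differentiate numerator and denominator separately.
  f(x) = e^(x)   ⇒   f'(x) = e^(x)
  g(x) = x   ⇒   g'(x) = 1
  lim(x→∞) f'(x)/g'(x) = lim(x→∞) (e^(x))/(1)
  = ∞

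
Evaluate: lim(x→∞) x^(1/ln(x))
This is an exponential indeterminate form.

For exponential indeterminate forms, take the natural log:
  Let L = lim(x→∞) x^(1/ln(x))
  Then ln(L) = lim(x→∞) [exponent × ln(base)]
  Evaluate using L'Hôpital or standard limits, then exponentiate.
  L = e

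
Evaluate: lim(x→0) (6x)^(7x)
This is an exponential indeterminate form.

For exponential indeterminate forms, take the natural log:
  Let L = lim(x→0) (6x)^(7x)
  Then ln(L) = lim(x→0) [exponent × ln(base)]
  Evaluate using L'Hôpital or standard limits, then exponentiate.
  L = 1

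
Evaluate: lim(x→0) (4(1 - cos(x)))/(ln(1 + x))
This is a 0/0 indeterminate form.

Apply L'Hôpital's rule: differentiate numerator and denominator separately.
  f(x) = 4 - 4·cos(x)   ⇒   f'(x) = 4·sin(x)
  g(x) = ln(x + 1)   ⇒   g'(x) = 1/(x + 1)
  lim(x→0) f'(x)/g'(x) = lim(x→0) (4·sin(x))/(1/(x + 1))
  = 0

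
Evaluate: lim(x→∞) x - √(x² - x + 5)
This is an ∞-∞ indeterminate form.

Combine fractions or rationalize to convert ∞-∞ to 0/0 form:
  lim(x→∞) x - √(x² - x + 5) = 1/2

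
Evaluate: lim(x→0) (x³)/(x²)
This is a 0/0 indeterminate form.

Apply L'Hôpital's rule: differentiate numerator and denominator separately.
  f(x) = x^3   ⇒   f'(x) = 3·x^2
  g(x) = x^2   ⇒   g'(x) = 2·x
  lim(x→0) f'(x)/g'(x) = lim(x→0) (3·x^2)/(2·x)
  = 0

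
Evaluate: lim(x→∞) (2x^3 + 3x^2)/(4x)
This is an ∞/∞ indeterminate form.

Apply L'Hôpital's rule: differentiate numerator and denominator separately.
  f(x) = 2·x^3 + 3·x^2   ⇒   f'(x) = 6·x^2 + 6·x
  g(x) = 4·x   ⇒   g'(x) = 4
  lim(x→∞) f'(x)/g'(x) = lim(x→∞) (6·x^2 + 6·x)/(4)
  = ∞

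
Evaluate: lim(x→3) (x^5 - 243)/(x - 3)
This is a standard limit.

Factor or rationalize the expression:
  lim(x→3) (x^5 - 243)/(x - 3) = 405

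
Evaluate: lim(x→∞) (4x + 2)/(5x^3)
This is an ∞/∞ indeterminate form.

Apply L'Hôpital's rule: differentiate numerator and denominator separately.
  f(x) = 4·x + 2   ⇒   f'(x) = 4
  g(x) = 5·x^3   ⇒   g'(x) = 15·x^2
  lim(x→∞) f'(x)/g'(x) = lim(x→∞) (4)/(15·x^2)
  = 0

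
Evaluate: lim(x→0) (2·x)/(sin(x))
This is a 0/0 indeterminate form.

Apply L'Hôpital's rule: differentiate numerator and denominator separately.
  f(x) = 2·x   ⇒   f'(x) = 2
  g(x) = sin(x)   ⇒   g'(x) = cos(x)
  lim(x→0) f'(x)/g'(x) = lim(x→0) (2)/(cos(x))
  = 2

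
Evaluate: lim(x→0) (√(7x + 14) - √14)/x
This is a standard limit.

Factor or rationalize the expression:
  lim(x→0) (√(7x + 14) - √14)/x = sqrt(14)/4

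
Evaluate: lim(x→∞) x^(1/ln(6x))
This is an exponential indeterminate form.

For exponential indeterminate forms, take the natural log:
  Let L = lim(x→∞) x^(1/ln(6x))
  Then ln(L) = lim(x→∞) [exponent × ln(base)]
  Evaluate using L'Hôpital or standard limits, then exponentiate.
  L = e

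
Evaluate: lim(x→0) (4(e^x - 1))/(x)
This is a 0/0 indeterminate form.

Apply L'Hôpital's rule: differentiate numerator and denominator separately.
  f(x) = 4·e^(x) - 4   ⇒   f'(x) = 4·e^(x)
  g(x) = x   ⇒   g'(x) = 1
  lim(x→0) f'(x)/g'(x) = lim(x→0) (4·e^(x))/(1)
  = 4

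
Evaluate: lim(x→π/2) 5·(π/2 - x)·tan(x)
This is a 0·∞ indeterminate form.

Rewrite 0·∞ as a quotient (0/0 or ∞/∞ form), then apply L'Hôpital's rule:
  lim(x→π/2) 5·(π/2 - x)·tan(x) = 5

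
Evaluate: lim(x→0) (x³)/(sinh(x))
This is a 0/0 indeterminate form.

Apply L'Hôpital's rule: differentiate numerator and denominator separately.
  f(x) = x^3   ⇒   f'(x) = 3·x^2
  g(x) = sinh(x)   ⇒   g'(x) = cosh(x)
  lim(x→0) f'(x)/g'(x) = lim(x→0) (3·x^2)/(cosh(x))
  = 0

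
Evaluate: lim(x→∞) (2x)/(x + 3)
This is an ∞/∞ indeterminate form.

Apply L'Hôpital's rule: differentiate numerator and denominator separately.
  f(x) = 2·x   ⇒   f'(x) = 2
  g(x) = x + 3   ⇒   g'(x) = 1
  lim(x→∞) f'(x)/g'(x) = lim(x→∞) (2)/(1)
  = 2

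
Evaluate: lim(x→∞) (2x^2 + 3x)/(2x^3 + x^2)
This is an ∞/∞ indeterminate form.

Apply L'Hôpital's rule: differentiate numerator and denominator separately.
  f(x) = 2·x^2 + 3·x   ⇒   f'(x) = 4·x + 3
  g(x) = 2·x^3 + x^2   ⇒   g'(x) = 6·x^2 + 2·x
  lim(x→∞) f'(x)/g'(x) = lim(x→∞) (4·x + 3)/(6·x^2 + 2·x)
  = 0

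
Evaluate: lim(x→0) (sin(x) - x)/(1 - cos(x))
This is a 0/0 indeterminate form.

Apply L'Hôpital's rule: differentiate numerator and denominator separately.
  f(x) = -x + sin(x)   ⇒   f'(x) = cos(x) - 1
  g(x) = 1 - cos(x)   ⇒   g'(x) = sin(x)
  lim(x→0) f'(x)/g'(x) = lim(x→0) (cos(x) - 1)/(sin(x))
  = 0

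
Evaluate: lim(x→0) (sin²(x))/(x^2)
This is a 0/0 indeterminate form.

Apply L'Hôpital's rule: differentiate numerator and denominator separately.
  f(x) = sin(x)^2   ⇒   f'(x) = 2·sin(x)·cos(x)
  g(x) = x^2   ⇒   g'(x) = 2·x
  lim(x→0) f'(x)/g'(x) = lim(x→0) (2·sin(x)·cos(x))/(2·x)
  = 1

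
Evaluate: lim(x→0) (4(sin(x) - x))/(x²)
This is a 0/0 indeterminate form.

Apply L'Hôpital's rule: differentiate numerator and denominator separately.
  f(x) = -4·x + 4·sin(x)   ⇒   f'(x) = 4·cos(x) - 4
  g(x) = x^2   ⇒   g'(x) = 2·x
  lim(x→0) f'(x)/g'(x) = lim(x→0) (4·cos(x) - 4)/(2·x)
  = 0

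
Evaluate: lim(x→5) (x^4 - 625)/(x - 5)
This is a standard limit.

Factor or rationalize the expression:
  lim(x→5) (x^4 - 625)/(x - 5) = 500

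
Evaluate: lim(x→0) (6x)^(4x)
This is an exponential indeterminate form.

For exponential indeterminate forms, take the natural log:
  Let L = lim(x→0) (6x)^(4x)
  Then ln(L) = lim(x→0) [exponent × ln(base)]
  Evaluate using L'Hôpital or standard limits, then exponentiate.
  L = 1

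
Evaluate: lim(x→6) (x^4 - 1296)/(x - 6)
This is a standard limit.

Factor or rationalize the expression:
  lim(x→6) (x^4 - 1296)/(x - 6) = 864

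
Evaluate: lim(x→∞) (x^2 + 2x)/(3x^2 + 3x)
This is an ∞/∞ indeterminate form.

Apply L'Hôpital's rule: differentiate numerator and denominator separately.
  f(x) = x^2 + 2·x   ⇒   f'(x) = 2·x + 2
  g(x) = 3·x^2 + 3·x   ⇒   g'(x) = 6·x + 3
  lim(x→∞) f'(x)/g'(x) = lim(x→∞) (2·x + 2)/(6·x + 3)
  = 1/3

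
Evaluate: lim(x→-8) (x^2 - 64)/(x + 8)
This is a standard limit.

Factor or rationalize the expression:
  lim(x→-8) (x^2 - 64)/(x + 8) = -16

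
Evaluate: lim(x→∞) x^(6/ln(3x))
This is an exponential indeterminate form.

For exponential indeterminate forms, take the natural log:
  Let L = lim(x→∞) x^(6/ln(3x))
  Then ln(L) = lim(x→∞) [exponent × ln(base)]
  Evaluate using L'Hôpital or standard limits, then exponentiate.
  L = e^(6)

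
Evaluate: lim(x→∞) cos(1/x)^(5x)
This is an exponential indeterminate form.

For exponential indeterminate forms, take the natural log:
  Let L = lim(x→∞) cos(1/x)^(5x)
  Then ln(L) = lim(x→∞) [exponent × ln(base)]
  Evaluate using L'Hôpital or standard limits, then exponentiate.
  L = 1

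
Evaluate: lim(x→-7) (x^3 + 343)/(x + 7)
This is a standard limit.

Factor or rationalize the expression:
  lim(x→-7) (x^3 + 343)/(x + 7) = 147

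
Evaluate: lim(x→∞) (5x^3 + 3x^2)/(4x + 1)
This is an ∞/∞ indeterminate form.

Apply L'Hôpital's rule: differentiate numerator and denominator separately.
  f(x) = 5·x^3 + 3·x^2   ⇒   f'(x) = 15·x^2 + 6·x
  g(x) = 4·x + 1   ⇒   g'(x) = 4
  lim(x→∞) f'(x)/g'(x) = lim(x→∞) (15·x^2 + 6·x)/(4)
  = ∞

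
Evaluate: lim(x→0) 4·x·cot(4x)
This is a 0·∞ indeterminate form.

Rewrite 0·∞ as a quotient (0/0 or ∞/∞ form), then apply L'Hôpital's rule:
  lim(x→0) 4·x·cot(4x) = 1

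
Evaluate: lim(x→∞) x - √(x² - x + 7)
This is an ∞-∞ indeterminate form.

Combine fractions or rationalize to convert ∞-∞ to 0/0 form:
  lim(x→∞) x - √(x² - x + 7) = 1/2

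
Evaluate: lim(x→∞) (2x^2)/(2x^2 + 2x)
This is an ∞/∞ indeterminate form.

Apply L'Hôpital's rule: differentiate numerator and denominator separately.
  f(x) = 2·x^2   ⇒   f'(x) = 4·x
  g(x) = 2·x^2 + 2·x   ⇒   g'(x) = 4·x + 2
  lim(x→∞) f'(x)/g'(x) = lim(x→∞) (4·x)/(4·x + 2)
  = 1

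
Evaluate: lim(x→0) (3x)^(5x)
This is an exponential indeterminate form.

For exponential indeterminate forms, take the natural log:
  Let L = lim(x→0) (3x)^(5x)
  Then ln(L) = lim(x→0) [exponent × ln(base)]
  Evaluate using L'Hôpital or standard limits, then exponentiate.
  L = 1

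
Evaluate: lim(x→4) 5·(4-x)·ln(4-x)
This is a 0·∞ indeterminate form.

Rewrite 0·∞ as a quotient (0/0 or ∞/∞ form), then apply L'Hôpital's rule:
  lim(x→4) 5·(4-x)·ln(4-x) = 0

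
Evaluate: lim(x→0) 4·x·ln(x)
This is a 0·∞ indeterminate form.

Rewrite 0·∞ as a quotient (0/0 or ∞/∞ form), then apply L'Hôpital's rule:
  lim(x→0) 4·x·ln(x) = 0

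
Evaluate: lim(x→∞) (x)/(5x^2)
This is an ∞/∞ indeterminate form.

Apply L'Hôpital's rule: differentiate numerator and denominator separately.
  f(x) = x   ⇒   f'(x) = 1
  g(x) = 5·x^2   ⇒   g'(x) = 10·x
  lim(x→∞) f'(x)/g'(x) = lim(x→∞) (1)/(10·x)
  = 0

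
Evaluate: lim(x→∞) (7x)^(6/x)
This is an exponential indeterminate form.

For exponential indeterminate forms, take the natural log:
  Let L = lim(x→∞) (7x)^(6/x)
  Then ln(L) = lim(x→∞) [exponent × ln(base)]
  Evaluate using L'Hôpital or standard limits, then exponentiate.
  L = 1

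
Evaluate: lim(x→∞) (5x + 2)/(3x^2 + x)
This is an ∞/∞ indeterminate form.

Apply L'Hôpital's rule: differentiate numerator and denominator separately.
  f(x) = 5·x + 2   ⇒   f'(x) = 5
  g(x) = 3·x^2 + x   ⇒   g'(x) = 6·x + 1
  lim(x→∞) f'(x)/g'(x) = lim(x→∞) (5)/(6·x + 1)
  = 0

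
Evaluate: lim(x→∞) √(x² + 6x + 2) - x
This is an ∞-∞ indeterminate form.

Combine fractions or rationalize to convert ∞-∞ to 0/0 form:
  lim(x→∞) √(x² + 6x + 2) - x = 3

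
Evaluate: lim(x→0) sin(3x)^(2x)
This is an exponential indeterminate form.

For exponential indeterminate forms, take the natural log:
  Let L = lim(x→0) sin(3x)^(2x)
  Then ln(L) = lim(x→0) [exponent × ln(base)]
  Evaluate using L'Hôpital or standard limits, then exponentiate.
  L = 1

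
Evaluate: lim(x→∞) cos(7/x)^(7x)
This is an exponential indeterminate form.

For exponential indeterminate forms, take the natural log:
  Let L = lim(x→∞) cos(7/x)^(7x)
  Then ln(L) = lim(x→∞) [exponent × ln(base)]
  Evaluate using L'Hôpital or standard limits, then exponentiate.
  L = 1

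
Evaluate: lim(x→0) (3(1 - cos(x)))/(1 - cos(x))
This is a 0/0 indeterminate form.

Apply L'Hôpital's rule: differentiate numerator and denominator separately.
  f(x) = 3 - 3·cos(x)   ⇒   f'(x) = 3·sin(x)
  g(x) = 1 - cos(x)   ⇒   g'(x) = sin(x)
  lim(x→0) f'(x)/g'(x) = lim(x→0) (3·sin(x))/(sin(x))
  = 3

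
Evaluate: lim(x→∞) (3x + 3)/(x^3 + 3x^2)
This is an ∞/∞ indeterminate form.

Apply L'Hôpital's rule: differentiate numerator and denominator separately.
  f(x) = 3·x + 3   ⇒   f'(x) = 3
  g(x) = x^3 + 3·x^2   ⇒   g'(x) = 3·x^2 + 6·x
  lim(x→∞) f'(x)/g'(x) = lim(x→∞) (3)/(3·x^2 + 6·x)
  = 0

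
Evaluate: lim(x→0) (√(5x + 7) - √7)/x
This is a standard limit.

Factor or rationalize the expression:
  lim(x→0) (√(5x + 7) - √7)/x = 5·sqrt(7)/14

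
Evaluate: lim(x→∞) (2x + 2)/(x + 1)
This is an ∞/∞ indeterminate form.

Apply L'Hôpital's rule: differentiate numerator and denominator separately.
  f(x) = 2·x + 2   ⇒   f'(x) = 2
  g(x) = x + 1   ⇒   g'(x) = 1
  lim(x→∞) f'(x)/g'(x) = lim(x→∞) (2)/(1)
  = 2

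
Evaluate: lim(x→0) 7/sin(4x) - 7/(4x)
This is an ∞-∞ indeterminate form.

Combine fractions or rationalize to convert ∞-∞ to 0/0 form:
  lim(x→0) 7/sin(4x) - 7/(4x) = 0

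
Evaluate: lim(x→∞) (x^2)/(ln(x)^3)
This is an ∞/∞ indeterminate form.

Apply L'Hôpital's rule: differentiate numerator and denominator separately.
  f(x) = x^2   ⇒   f'(x) = 2·x
  g(x) = ln(x)^3   ⇒   g'(x) = 3·ln(x)^2/x
  lim(x→∞) f'(x)/g'(x) = lim(x→∞) (2·x)/(3·ln(x)^2/x)
  = ∞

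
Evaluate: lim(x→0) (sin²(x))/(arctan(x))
This is a 0/0 indeterminate form.

Apply L'Hôpital's rule: differentiate numerator and denominator separately.
  f(x) = sin(x)^2   ⇒   f'(x) = 2·sin(x)·cos(x)
  g(x) = atan(x)   ⇒   g'(x) = 1/(x^2 + 1)
  lim(x→0) f'(x)/g'(x) = lim(x→0) (2·sin(x)·cos(x))/(1/(x^2 + 1))
  = 0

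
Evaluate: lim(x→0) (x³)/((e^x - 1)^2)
This is a 0/0 indeterminate form.

Apply L'Hôpital's rule: differentiate numerator and denominator separately.
  f(x) = x^3   ⇒   f'(x) = 3·x^2
  g(x) = (e^(x) - 1)^2   ⇒   g'(x) = 2·(e^(x) - 1)·e^(x)
  lim(x→0) f'(x)/g'(x) = lim(x→0) (3·x^2)/(2·(e^(x) - 1)·e^(x))
  = 0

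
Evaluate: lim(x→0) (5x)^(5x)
This is an exponential indeterminate form.

For exponential indeterminate forms, take the natural log:
  Let L = lim(x→0) (5x)^(5x)
  Then ln(L) = lim(x→0) [exponent × ln(base)]
  Evaluate using L'Hôpital or standard limits, then exponentiate.
  L = 1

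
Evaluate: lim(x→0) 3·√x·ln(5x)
This is a 0·∞ indeterminate form.

Rewrite 0·∞ as a quotient (0/0 or ∞/∞ form), then apply L'Hôpital's rule:
  lim(x→0) 3·√x·ln(5x) = 0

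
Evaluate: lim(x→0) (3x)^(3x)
This is an exponential indeterminate form.

For exponential indeterminate forms, take the natural log:
  Let L = lim(x→0) (3x)^(3x)
  Then ln(L) = lim(x→0) [exponent × ln(base)]
  Evaluate using L'Hôpital or standard limits, then exponentiate.
  L = 1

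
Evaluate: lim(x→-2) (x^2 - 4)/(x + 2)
This is a standard limit.

Factor or rationalize the expression:
  lim(x→-2) (x^2 - 4)/(x + 2) = -4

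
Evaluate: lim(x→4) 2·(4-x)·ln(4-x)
This is a 0·∞ indeterminate form.

Rewrite 0·∞ as a quotient (0/0 or ∞/∞ form), then apply L'Hôpital's rule:
  lim(x→4) 2·(4-x)·ln(4-x) = 0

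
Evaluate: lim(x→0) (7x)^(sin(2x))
This is an exponential indeterminate form.

For exponential indeterminate forms, take the natural log:
  Let L = lim(x→0) (7x)^(sin(2x))
  Then ln(L) = lim(x→0) [exponent × ln(base)]
  Evaluate using L'Hôpital or standard limits, then exponentiate.
  L = 1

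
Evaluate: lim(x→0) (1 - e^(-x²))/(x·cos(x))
This is a 0/0 indeterminate form.

Apply L'Hôpital's rule: differentiate numerator and denominator separately.
  f(x) = 1 - e^(-x^2)   ⇒   f'(x) = 2·x·e^(-x^2)
  g(x) = x·cos(x)   ⇒   g'(x) = -x·sin(x) + cos(x)
  lim(x→0) f'(x)/g'(x) = lim(x→0) (2·x·e^(-x^2))/(-x·sin(x) + cos(x))
  = 0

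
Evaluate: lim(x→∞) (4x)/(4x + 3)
This is an ∞/∞ indeterminate form.

Apply L'Hôpital's rule: differentiate numerator and denominator separately.
  f(x) = 4·x   ⇒   f'(x) = 4
  g(x) = 4·x + 3   ⇒   g'(x) = 4
  lim(x→∞) f'(x)/g'(x) = lim(x→∞) (4)/(4)
  = 1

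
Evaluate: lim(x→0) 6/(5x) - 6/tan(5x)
This is an ∞-∞ indeterminate form.

Combine fractions or rationalize to convert ∞-∞ to 0/0 form:
  lim(x→0) 6/(5x) - 6/tan(5x) = 0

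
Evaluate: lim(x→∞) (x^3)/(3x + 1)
This is an ∞/∞ indeterminate form.

Apply L'Hôpital's rule: differentiate numerator and denominator separately.
  f(x) = x^3   ⇒   f'(x) = 3·x^2
  g(x) = 3·x + 1   ⇒   g'(x) = 3
  lim(x→∞) f'(x)/g'(x) = lim(x→∞) (3·x^2)/(3)
  = ∞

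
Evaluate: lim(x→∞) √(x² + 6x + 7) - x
This is an ∞-∞ indeterminate form.

Combine fractions or rationalize to convert ∞-∞ to 0/0 form:
  lim(x→∞) √(x² + 6x + 7) - x = 3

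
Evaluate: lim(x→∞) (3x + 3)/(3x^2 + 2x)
This is an ∞/∞ indeterminate form.

Apply L'Hôpital's rule: differentiate numerator and denominator separately.
  f(x) = 3·x + 3   ⇒   f'(x) = 3
  g(x) = 3·x^2 + 2·x   ⇒   g'(x) = 6·x + 2
  lim(x→∞) f'(x)/g'(x) = lim(x→∞) (3)/(6·x + 2)
  = 0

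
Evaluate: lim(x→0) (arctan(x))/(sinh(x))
This is a 0/0 indeterminate form.

Apply L'Hôpital's rule: differentiate numerator and denominator separately.
  f(x) = atan(x)   ⇒   f'(x) = 1/(x^2 + 1)
  g(x) = sinh(x)   ⇒   g'(x) = cosh(x)
  lim(x→0) f'(x)/g'(x) = lim(x→0) (1/(x^2 + 1))/(cosh(x))
  = 1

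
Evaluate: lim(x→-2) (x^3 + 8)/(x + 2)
This is a standard limit.

Factor or rationalize the expression:
  lim(x→-2) (x^3 + 8)/(x + 2) = 12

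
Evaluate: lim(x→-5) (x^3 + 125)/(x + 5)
This is a standard limit.

Factor or rationalize the expression:
  lim(x→-5) (x^3 + 125)/(x + 5) = 75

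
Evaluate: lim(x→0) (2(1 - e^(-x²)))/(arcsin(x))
This is a 0/0 indeterminate form.

Apply L'Hôpital's rule: differentiate numerator and denominator separately.
  f(x) = 2 - 2·e^(-x^2)   ⇒   f'(x) = 4·x·e^(-x^2)
  g(x) = asin(x)   ⇒   g'(x) = 1/sqrt(1 - x^2)
  lim(x→0) f'(x)/g'(x) = lim(x→0) (4·x·e^(-x^2))/(1/sqrt(1 - x^2))
  = 0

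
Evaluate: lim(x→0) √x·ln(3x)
This is a 0·∞ indeterminate form.

Rewrite 0·∞ as a quotient (0/0 or ∞/∞ form), then apply L'Hôpital's rule:
  lim(x→0) √x·ln(3x) = 0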